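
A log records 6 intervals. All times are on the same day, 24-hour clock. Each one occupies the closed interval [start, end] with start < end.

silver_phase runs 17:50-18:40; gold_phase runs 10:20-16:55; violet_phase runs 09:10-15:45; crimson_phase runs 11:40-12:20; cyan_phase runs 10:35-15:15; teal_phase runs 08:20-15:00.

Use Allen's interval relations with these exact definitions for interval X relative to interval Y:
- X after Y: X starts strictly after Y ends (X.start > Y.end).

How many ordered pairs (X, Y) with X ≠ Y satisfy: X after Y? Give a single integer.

Checking all 30 ordered pairs for relation 'after'; matching pairs in alphabetical order:
(silver_phase, crimson_phase): silver_phase after crimson_phase ✓
(silver_phase, cyan_phase): silver_phase after cyan_phase ✓
(silver_phase, gold_phase): silver_phase after gold_phase ✓
(silver_phase, teal_phase): silver_phase after teal_phase ✓
(silver_phase, violet_phase): silver_phase after violet_phase ✓
Count: 5.

5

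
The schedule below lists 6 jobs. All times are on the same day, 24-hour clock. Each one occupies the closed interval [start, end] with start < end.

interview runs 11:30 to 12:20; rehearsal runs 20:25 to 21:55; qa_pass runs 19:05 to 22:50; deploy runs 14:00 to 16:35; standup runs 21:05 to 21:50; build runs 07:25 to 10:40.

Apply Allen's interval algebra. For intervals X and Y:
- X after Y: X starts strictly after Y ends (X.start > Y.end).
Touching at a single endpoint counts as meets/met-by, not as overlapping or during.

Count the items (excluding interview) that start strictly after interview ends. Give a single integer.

Target interview = [11:30, 12:20].
build [07:25, 10:40] → before → no.
deploy [14:00, 16:35] → after → counts.
qa_pass [19:05, 22:50] → after → counts.
rehearsal [20:25, 21:55] → after → counts.
standup [21:05, 21:50] → after → counts.
Total: 4.

4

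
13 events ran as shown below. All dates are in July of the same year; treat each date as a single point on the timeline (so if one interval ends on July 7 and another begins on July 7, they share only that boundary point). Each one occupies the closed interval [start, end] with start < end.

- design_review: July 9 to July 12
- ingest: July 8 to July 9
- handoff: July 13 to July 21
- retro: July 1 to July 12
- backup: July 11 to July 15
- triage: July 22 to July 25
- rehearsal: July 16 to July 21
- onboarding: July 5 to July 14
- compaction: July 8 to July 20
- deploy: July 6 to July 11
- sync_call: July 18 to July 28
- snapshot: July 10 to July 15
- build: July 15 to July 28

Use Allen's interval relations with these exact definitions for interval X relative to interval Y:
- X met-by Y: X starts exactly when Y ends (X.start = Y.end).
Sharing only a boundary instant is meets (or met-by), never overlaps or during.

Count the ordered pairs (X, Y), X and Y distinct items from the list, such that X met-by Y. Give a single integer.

Checking all 156 ordered pairs for relation 'met-by'; matching pairs in alphabetical order:
(backup, deploy): backup met-by deploy ✓
(build, backup): build met-by backup ✓
(build, snapshot): build met-by snapshot ✓
(design_review, ingest): design_review met-by ingest ✓
Count: 4.

4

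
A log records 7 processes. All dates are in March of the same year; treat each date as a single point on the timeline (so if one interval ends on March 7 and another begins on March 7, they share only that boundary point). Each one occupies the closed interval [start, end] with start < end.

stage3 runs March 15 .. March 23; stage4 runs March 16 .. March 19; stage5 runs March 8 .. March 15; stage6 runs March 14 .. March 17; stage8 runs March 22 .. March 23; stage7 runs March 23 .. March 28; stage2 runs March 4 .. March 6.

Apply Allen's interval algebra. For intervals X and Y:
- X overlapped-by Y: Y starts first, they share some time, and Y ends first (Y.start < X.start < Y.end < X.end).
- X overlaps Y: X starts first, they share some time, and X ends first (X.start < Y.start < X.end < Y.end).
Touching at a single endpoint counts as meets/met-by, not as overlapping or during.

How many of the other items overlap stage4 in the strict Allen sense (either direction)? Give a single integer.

1

Target stage4 = [March 16, March 19].
stage2 [March 4, March 6] → before → no.
stage3 [March 15, March 23] → contains → no.
stage5 [March 8, March 15] → before → no.
stage6 [March 14, March 17] → overlaps → counts.
stage7 [March 23, March 28] → after → no.
stage8 [March 22, March 23] → after → no.
Total: 1.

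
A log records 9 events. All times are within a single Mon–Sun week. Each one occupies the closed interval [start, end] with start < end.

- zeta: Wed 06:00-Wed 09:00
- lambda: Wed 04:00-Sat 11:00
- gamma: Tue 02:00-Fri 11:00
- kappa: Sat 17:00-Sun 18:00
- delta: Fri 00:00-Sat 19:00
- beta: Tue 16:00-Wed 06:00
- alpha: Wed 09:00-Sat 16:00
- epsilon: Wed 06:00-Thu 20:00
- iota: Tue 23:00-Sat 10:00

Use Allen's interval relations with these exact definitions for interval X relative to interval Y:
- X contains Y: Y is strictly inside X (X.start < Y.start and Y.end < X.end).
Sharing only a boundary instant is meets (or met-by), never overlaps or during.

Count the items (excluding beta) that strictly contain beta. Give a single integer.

Target beta = [Tue 16:00, Wed 06:00].
alpha [Wed 09:00, Sat 16:00] → after → no.
delta [Fri 00:00, Sat 19:00] → after → no.
epsilon [Wed 06:00, Thu 20:00] → met-by → no.
gamma [Tue 02:00, Fri 11:00] → contains → counts.
iota [Tue 23:00, Sat 10:00] → overlapped-by → no.
kappa [Sat 17:00, Sun 18:00] → after → no.
lambda [Wed 04:00, Sat 11:00] → overlapped-by → no.
zeta [Wed 06:00, Wed 09:00] → met-by → no.
Total: 1.

1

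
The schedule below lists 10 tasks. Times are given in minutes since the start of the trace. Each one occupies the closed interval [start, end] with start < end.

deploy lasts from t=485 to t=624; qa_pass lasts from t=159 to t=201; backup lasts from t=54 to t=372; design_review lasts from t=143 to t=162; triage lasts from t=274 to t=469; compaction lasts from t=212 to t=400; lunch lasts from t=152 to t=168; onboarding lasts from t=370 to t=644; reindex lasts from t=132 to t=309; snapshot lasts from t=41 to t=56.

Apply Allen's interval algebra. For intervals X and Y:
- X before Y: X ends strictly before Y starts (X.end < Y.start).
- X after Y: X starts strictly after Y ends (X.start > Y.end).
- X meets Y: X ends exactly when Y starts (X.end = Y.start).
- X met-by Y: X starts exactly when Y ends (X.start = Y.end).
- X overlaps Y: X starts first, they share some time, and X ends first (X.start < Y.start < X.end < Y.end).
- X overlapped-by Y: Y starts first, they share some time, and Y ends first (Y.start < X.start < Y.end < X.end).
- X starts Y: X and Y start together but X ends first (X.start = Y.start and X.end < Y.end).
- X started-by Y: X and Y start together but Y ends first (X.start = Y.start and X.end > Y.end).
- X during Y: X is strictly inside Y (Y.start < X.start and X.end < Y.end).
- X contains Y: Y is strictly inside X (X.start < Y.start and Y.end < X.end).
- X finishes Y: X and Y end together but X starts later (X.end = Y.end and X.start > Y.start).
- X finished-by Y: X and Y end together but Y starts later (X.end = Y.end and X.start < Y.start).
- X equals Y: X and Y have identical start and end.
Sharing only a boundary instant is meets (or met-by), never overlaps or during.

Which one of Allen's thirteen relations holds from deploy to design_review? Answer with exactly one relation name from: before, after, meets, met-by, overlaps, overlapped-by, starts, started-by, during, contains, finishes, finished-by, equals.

deploy = [t=485, t=624]; design_review = [t=143, t=162].
Compare endpoints: deploy.start > design_review.start, deploy.start > design_review.end, deploy.end > design_review.start, deploy.end > design_review.end.
That pattern is 'after'.

after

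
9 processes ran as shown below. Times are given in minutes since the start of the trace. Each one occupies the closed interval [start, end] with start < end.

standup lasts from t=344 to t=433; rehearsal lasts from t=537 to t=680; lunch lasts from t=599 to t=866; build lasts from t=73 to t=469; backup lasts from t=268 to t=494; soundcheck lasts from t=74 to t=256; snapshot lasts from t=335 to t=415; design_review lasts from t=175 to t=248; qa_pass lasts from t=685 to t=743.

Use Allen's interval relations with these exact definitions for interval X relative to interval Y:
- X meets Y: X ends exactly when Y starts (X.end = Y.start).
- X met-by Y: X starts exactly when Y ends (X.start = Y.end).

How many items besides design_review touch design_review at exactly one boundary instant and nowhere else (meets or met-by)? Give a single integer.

0

Target design_review = [t=175, t=248].
backup [t=268, t=494] → after → no.
build [t=73, t=469] → contains → no.
lunch [t=599, t=866] → after → no.
qa_pass [t=685, t=743] → after → no.
rehearsal [t=537, t=680] → after → no.
snapshot [t=335, t=415] → after → no.
soundcheck [t=74, t=256] → contains → no.
standup [t=344, t=433] → after → no.
Total: 0.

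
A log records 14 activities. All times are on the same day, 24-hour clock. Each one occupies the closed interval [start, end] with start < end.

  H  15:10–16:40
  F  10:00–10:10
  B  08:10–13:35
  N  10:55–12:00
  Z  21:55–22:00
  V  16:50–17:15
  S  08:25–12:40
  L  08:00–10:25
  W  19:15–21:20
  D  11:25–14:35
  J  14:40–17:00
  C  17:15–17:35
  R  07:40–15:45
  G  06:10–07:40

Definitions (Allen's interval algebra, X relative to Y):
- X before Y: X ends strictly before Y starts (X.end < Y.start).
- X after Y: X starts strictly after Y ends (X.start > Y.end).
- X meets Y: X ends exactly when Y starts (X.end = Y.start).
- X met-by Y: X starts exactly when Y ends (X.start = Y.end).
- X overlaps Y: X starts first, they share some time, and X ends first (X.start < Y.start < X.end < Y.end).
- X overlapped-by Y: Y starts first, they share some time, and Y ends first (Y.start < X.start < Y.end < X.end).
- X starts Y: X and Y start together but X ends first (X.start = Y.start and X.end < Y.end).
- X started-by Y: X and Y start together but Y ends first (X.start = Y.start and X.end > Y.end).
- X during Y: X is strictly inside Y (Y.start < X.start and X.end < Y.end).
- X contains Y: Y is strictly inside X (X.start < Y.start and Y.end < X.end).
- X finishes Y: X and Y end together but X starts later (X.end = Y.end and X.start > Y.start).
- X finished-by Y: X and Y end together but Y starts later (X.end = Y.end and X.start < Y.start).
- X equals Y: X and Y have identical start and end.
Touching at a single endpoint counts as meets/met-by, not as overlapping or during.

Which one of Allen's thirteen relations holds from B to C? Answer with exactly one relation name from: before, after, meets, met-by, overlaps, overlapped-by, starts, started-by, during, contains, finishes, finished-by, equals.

before

B = [08:10, 13:35]; C = [17:15, 17:35].
Compare endpoints: B.start < C.start, B.start < C.end, B.end < C.start, B.end < C.end.
That pattern is 'before'.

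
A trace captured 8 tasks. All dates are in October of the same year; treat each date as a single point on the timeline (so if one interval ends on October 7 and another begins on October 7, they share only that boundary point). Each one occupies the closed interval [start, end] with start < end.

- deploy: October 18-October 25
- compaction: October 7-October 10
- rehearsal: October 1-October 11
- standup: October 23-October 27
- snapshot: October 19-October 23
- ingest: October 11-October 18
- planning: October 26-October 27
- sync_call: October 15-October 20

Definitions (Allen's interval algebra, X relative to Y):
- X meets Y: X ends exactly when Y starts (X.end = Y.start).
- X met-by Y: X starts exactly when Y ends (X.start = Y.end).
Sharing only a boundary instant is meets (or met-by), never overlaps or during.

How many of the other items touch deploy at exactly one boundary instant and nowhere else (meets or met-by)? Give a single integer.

Target deploy = [October 18, October 25].
compaction [October 7, October 10] → before → no.
ingest [October 11, October 18] → meets → counts.
planning [October 26, October 27] → after → no.
rehearsal [October 1, October 11] → before → no.
snapshot [October 19, October 23] → during → no.
standup [October 23, October 27] → overlapped-by → no.
sync_call [October 15, October 20] → overlaps → no.
Total: 1.

1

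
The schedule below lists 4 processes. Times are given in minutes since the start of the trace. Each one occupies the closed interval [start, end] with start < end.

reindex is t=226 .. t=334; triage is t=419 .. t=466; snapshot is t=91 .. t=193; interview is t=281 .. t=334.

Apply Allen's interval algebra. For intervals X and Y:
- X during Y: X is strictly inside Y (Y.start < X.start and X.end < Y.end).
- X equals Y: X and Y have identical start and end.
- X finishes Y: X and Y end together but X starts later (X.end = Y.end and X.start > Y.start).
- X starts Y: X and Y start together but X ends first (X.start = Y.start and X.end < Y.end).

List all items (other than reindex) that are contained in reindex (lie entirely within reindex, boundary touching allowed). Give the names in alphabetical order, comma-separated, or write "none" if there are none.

Target reindex = [t=226, t=334].
interview [t=281, t=334] → finishes → yes.
snapshot [t=91, t=193] → before → no.
triage [t=419, t=466] → after → no.
Result: interview.

interview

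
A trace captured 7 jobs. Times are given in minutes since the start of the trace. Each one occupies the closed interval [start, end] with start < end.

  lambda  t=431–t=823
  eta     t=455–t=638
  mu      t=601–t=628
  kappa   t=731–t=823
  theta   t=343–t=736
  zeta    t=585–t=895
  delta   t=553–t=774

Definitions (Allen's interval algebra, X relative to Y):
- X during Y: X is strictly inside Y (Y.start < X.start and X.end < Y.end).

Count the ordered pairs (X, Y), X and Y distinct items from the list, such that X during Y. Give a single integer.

9

Checking all 42 ordered pairs for relation 'during'; matching pairs in alphabetical order:
(delta, lambda): delta during lambda ✓
(eta, lambda): eta during lambda ✓
(eta, theta): eta during theta ✓
(kappa, zeta): kappa during zeta ✓
(mu, delta): mu during delta ✓
(mu, eta): mu during eta ✓
(mu, lambda): mu during lambda ✓
(mu, theta): mu during theta ✓
(mu, zeta): mu during zeta ✓
Count: 9.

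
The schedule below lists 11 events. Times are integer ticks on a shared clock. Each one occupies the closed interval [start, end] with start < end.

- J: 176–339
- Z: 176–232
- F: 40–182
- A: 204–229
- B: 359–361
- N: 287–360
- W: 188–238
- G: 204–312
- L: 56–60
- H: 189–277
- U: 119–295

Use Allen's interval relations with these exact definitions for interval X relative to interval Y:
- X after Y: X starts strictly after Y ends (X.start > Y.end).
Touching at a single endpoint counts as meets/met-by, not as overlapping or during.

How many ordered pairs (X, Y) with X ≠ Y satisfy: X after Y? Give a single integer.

Checking all 110 ordered pairs for relation 'after'; matching pairs in alphabetical order:
(A, F): A after F ✓
(A, L): A after L ✓
(B, A): B after A ✓
(B, F): B after F ✓
(B, G): B after G ✓
(B, H): B after H ✓
(B, J): B after J ✓
(B, L): B after L ✓
(B, U): B after U ✓
(B, W): B after W ✓
(B, Z): B after Z ✓
(G, F): G after F ✓
(G, L): G after L ✓
(H, F): H after F ✓
(H, L): H after L ✓
(J, L): J after L ✓
(N, A): N after A ✓
(N, F): N after F ✓
(N, H): N after H ✓
(N, L): N after L ✓
(N, W): N after W ✓
(N, Z): N after Z ✓
(U, L): U after L ✓
(W, F): W after F ✓
... plus 2 further pairs not listed.
Count: 26.

26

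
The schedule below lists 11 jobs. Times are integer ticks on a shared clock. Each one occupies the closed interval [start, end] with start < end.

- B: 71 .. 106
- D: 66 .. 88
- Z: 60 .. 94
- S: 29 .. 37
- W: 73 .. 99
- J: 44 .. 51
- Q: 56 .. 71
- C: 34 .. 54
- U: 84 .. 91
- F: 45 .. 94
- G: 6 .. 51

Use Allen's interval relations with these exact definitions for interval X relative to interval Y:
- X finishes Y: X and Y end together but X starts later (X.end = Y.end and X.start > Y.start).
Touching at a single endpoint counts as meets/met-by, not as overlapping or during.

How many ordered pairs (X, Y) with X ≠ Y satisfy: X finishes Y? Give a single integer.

Checking all 110 ordered pairs for relation 'finishes'; matching pairs in alphabetical order:
(J, G): J finishes G ✓
(Z, F): Z finishes F ✓
Count: 2.

2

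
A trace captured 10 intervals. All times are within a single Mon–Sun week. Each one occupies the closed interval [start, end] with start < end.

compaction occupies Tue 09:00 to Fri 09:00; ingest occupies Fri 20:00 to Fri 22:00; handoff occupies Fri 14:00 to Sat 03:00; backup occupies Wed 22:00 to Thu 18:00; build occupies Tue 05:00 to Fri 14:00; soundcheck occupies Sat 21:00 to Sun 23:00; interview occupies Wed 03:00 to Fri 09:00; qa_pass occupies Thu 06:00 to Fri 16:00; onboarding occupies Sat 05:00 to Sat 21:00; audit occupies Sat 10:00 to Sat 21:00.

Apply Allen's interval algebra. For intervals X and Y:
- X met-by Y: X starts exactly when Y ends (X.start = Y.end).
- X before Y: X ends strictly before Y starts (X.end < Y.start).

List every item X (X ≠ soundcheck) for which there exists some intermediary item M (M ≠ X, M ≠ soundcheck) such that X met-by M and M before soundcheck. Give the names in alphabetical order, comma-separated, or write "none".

Target soundcheck = [Sat 21:00, Sun 23:00].
Intermediaries M with M before soundcheck: backup, build, compaction, handoff, ingest, interview, qa_pass.
Via backup — items with X met-by backup: none.
Via build — items with X met-by build: handoff.
Via compaction — items with X met-by compaction: none.
Via handoff — items with X met-by handoff: none.
Via ingest — items with X met-by ingest: none.
Via interview — items with X met-by interview: none.
Via qa_pass — items with X met-by qa_pass: none.
Union: handoff.

handoff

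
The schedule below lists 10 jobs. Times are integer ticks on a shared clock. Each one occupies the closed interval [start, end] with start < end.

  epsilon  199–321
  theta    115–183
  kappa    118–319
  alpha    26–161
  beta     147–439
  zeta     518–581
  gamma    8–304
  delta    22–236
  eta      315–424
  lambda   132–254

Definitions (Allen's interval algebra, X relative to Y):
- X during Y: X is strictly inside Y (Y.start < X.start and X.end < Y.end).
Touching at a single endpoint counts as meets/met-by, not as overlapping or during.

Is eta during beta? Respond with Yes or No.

Yes

eta = [315, 424], beta = [147, 439].
Actual relation of eta to beta: during.
Asked whether 'during' holds → Yes.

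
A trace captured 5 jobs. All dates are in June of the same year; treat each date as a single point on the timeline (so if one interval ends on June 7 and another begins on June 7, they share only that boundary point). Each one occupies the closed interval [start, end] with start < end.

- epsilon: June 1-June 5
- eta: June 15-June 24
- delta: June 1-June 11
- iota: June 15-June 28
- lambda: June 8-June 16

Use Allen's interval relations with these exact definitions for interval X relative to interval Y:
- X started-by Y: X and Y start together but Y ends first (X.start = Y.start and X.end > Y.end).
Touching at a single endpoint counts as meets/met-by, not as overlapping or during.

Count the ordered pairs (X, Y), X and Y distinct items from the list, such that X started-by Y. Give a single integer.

Checking all 20 ordered pairs for relation 'started-by'; matching pairs in alphabetical order:
(delta, epsilon): delta started-by epsilon ✓
(iota, eta): iota started-by eta ✓
Count: 2.

2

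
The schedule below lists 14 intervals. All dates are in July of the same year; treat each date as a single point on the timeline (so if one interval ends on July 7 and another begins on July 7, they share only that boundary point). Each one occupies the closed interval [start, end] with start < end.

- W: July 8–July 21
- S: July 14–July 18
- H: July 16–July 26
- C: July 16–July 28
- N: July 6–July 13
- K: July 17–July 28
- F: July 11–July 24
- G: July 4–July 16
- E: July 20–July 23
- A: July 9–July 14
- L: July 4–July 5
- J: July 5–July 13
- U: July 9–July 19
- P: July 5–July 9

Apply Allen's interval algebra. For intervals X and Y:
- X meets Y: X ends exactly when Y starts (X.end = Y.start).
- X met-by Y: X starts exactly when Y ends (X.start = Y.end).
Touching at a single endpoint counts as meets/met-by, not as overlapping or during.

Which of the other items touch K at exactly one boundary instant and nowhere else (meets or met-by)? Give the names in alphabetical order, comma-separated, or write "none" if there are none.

Target K = [July 17, July 28].
A [July 9, July 14] → before → no.
C [July 16, July 28] → finished-by → no.
E [July 20, July 23] → during → no.
F [July 11, July 24] → overlaps → no.
G [July 4, July 16] → before → no.
H [July 16, July 26] → overlaps → no.
J [July 5, July 13] → before → no.
L [July 4, July 5] → before → no.
N [July 6, July 13] → before → no.
P [July 5, July 9] → before → no.
S [July 14, July 18] → overlaps → no.
U [July 9, July 19] → overlaps → no.
W [July 8, July 21] → overlaps → no.
Result: none.

none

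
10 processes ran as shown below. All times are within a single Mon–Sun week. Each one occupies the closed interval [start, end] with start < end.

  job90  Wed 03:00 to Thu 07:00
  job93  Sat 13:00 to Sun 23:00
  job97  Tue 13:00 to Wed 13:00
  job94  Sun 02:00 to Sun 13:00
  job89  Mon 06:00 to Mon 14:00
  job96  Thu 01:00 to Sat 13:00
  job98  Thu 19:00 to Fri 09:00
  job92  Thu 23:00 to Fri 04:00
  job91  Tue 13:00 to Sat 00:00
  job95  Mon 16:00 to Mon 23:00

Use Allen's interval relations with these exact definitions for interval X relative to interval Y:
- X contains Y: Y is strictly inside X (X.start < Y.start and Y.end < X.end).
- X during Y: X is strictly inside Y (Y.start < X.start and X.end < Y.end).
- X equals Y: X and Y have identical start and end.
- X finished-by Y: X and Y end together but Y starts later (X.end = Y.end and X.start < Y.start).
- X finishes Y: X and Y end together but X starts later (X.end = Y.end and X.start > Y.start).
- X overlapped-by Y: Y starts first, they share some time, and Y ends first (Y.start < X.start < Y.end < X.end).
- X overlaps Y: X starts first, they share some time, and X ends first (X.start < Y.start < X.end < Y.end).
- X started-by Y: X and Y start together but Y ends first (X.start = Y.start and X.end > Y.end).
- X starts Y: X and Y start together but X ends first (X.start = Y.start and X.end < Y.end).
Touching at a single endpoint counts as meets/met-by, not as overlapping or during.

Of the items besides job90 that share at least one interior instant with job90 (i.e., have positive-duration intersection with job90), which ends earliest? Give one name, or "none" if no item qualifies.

job97

Target job90 = [Wed 03:00, Thu 07:00].
job89 [Mon 06:00, Mon 14:00] → before → excluded.
job91 [Tue 13:00, Sat 00:00] → contains → candidate.
job92 [Thu 23:00, Fri 04:00] → after → excluded.
job93 [Sat 13:00, Sun 23:00] → after → excluded.
job94 [Sun 02:00, Sun 13:00] → after → excluded.
job95 [Mon 16:00, Mon 23:00] → before → excluded.
job96 [Thu 01:00, Sat 13:00] → overlapped-by → candidate.
job97 [Tue 13:00, Wed 13:00] → overlaps → candidate.
job98 [Thu 19:00, Fri 09:00] → after → excluded.
Among candidates, earliest end is Wed 13:00 → job97.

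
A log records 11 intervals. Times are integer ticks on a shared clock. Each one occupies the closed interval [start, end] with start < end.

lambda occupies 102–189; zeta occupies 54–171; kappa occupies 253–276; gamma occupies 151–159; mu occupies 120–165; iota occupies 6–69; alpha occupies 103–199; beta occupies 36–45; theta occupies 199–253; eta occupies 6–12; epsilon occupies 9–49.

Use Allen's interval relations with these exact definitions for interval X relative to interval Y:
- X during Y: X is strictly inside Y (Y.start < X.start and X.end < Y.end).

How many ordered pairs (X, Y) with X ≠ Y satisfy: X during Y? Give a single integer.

Checking all 110 ordered pairs for relation 'during'; matching pairs in alphabetical order:
(beta, epsilon): beta during epsilon ✓
(beta, iota): beta during iota ✓
(epsilon, iota): epsilon during iota ✓
(gamma, alpha): gamma during alpha ✓
(gamma, lambda): gamma during lambda ✓
(gamma, mu): gamma during mu ✓
(gamma, zeta): gamma during zeta ✓
(mu, alpha): mu during alpha ✓
(mu, lambda): mu during lambda ✓
(mu, zeta): mu during zeta ✓
Count: 10.

10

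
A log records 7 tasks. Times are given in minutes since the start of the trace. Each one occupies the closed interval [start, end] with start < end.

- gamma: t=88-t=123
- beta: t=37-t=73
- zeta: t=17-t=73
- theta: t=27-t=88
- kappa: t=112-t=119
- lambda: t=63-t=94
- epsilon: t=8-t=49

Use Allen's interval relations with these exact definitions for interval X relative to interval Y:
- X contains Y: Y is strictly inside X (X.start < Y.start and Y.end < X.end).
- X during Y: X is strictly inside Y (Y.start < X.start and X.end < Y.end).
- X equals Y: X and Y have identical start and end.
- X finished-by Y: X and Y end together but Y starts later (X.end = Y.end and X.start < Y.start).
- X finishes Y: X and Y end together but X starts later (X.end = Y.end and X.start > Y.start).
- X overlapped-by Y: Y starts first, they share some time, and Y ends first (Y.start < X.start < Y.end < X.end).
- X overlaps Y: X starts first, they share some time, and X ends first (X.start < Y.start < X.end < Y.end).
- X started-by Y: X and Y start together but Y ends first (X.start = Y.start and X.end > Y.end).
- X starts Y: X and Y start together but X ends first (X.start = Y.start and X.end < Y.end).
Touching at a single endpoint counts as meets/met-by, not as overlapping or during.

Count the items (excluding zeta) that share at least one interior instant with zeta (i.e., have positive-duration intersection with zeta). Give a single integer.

4

Target zeta = [t=17, t=73].
beta [t=37, t=73] → finishes → counts.
epsilon [t=8, t=49] → overlaps → counts.
gamma [t=88, t=123] → after → no.
kappa [t=112, t=119] → after → no.
lambda [t=63, t=94] → overlapped-by → counts.
theta [t=27, t=88] → overlapped-by → counts.
Total: 4.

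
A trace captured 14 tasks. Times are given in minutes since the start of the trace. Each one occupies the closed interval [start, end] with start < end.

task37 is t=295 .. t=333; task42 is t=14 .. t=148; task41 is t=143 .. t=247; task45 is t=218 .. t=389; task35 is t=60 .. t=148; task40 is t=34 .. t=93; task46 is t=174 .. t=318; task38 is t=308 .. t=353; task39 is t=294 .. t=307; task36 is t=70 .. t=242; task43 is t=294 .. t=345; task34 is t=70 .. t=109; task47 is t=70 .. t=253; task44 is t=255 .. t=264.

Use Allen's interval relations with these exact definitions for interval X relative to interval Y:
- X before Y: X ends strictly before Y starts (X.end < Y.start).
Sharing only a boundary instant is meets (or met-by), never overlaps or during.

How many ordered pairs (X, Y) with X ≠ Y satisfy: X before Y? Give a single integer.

50

Checking all 182 ordered pairs for relation 'before'; matching pairs in alphabetical order:
(task34, task37): task34 before task37 ✓
(task34, task38): task34 before task38 ✓
(task34, task39): task34 before task39 ✓
(task34, task41): task34 before task41 ✓
(task34, task43): task34 before task43 ✓
(task34, task44): task34 before task44 ✓
(task34, task45): task34 before task45 ✓
(task34, task46): task34 before task46 ✓
(task35, task37): task35 before task37 ✓
(task35, task38): task35 before task38 ✓
(task35, task39): task35 before task39 ✓
(task35, task43): task35 before task43 ✓
(task35, task44): task35 before task44 ✓
(task35, task45): task35 before task45 ✓
(task35, task46): task35 before task46 ✓
(task36, task37): task36 before task37 ✓
(task36, task38): task36 before task38 ✓
(task36, task39): task36 before task39 ✓
(task36, task43): task36 before task43 ✓
(task36, task44): task36 before task44 ✓
(task39, task38): task39 before task38 ✓
(task40, task37): task40 before task37 ✓
(task40, task38): task40 before task38 ✓
(task40, task39): task40 before task39 ✓
... plus 26 further pairs not listed.
Count: 50.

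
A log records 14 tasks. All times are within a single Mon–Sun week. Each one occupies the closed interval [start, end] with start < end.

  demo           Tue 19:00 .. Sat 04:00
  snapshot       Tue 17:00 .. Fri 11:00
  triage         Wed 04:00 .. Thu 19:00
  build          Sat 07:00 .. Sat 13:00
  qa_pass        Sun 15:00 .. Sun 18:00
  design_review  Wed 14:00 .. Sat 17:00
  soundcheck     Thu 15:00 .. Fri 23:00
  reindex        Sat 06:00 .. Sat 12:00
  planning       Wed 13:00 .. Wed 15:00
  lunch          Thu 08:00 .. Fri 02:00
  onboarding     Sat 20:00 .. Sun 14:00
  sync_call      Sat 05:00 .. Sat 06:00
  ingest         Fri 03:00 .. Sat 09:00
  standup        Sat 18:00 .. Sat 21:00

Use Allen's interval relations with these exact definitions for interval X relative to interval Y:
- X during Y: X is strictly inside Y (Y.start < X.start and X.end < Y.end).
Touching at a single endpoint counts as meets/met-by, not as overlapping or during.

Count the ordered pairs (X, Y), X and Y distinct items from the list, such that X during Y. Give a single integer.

15

Checking all 182 ordered pairs for relation 'during'; matching pairs in alphabetical order:
(build, design_review): build during design_review ✓
(ingest, design_review): ingest during design_review ✓
(lunch, demo): lunch during demo ✓
(lunch, design_review): lunch during design_review ✓
(lunch, snapshot): lunch during snapshot ✓
(planning, demo): planning during demo ✓
(planning, snapshot): planning during snapshot ✓
(planning, triage): planning during triage ✓
(reindex, design_review): reindex during design_review ✓
(soundcheck, demo): soundcheck during demo ✓
(soundcheck, design_review): soundcheck during design_review ✓
(sync_call, design_review): sync_call during design_review ✓
(sync_call, ingest): sync_call during ingest ✓
(triage, demo): triage during demo ✓
(triage, snapshot): triage during snapshot ✓
Count: 15.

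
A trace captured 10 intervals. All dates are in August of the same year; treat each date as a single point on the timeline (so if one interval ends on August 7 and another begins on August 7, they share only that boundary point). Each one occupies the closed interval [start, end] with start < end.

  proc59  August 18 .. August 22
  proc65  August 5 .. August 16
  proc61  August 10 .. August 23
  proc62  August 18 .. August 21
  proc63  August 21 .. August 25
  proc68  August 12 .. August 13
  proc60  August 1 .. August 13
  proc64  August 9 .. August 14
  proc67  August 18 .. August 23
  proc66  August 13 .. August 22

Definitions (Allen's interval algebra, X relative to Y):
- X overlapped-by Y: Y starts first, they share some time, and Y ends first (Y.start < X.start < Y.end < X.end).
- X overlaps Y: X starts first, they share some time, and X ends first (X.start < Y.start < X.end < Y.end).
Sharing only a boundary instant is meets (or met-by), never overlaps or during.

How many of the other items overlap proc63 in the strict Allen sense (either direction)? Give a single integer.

4

Target proc63 = [August 21, August 25].
proc59 [August 18, August 22] → overlaps → counts.
proc60 [August 1, August 13] → before → no.
proc61 [August 10, August 23] → overlaps → counts.
proc62 [August 18, August 21] → meets → no.
proc64 [August 9, August 14] → before → no.
proc65 [August 5, August 16] → before → no.
proc66 [August 13, August 22] → overlaps → counts.
proc67 [August 18, August 23] → overlaps → counts.
proc68 [August 12, August 13] → before → no.
Total: 4.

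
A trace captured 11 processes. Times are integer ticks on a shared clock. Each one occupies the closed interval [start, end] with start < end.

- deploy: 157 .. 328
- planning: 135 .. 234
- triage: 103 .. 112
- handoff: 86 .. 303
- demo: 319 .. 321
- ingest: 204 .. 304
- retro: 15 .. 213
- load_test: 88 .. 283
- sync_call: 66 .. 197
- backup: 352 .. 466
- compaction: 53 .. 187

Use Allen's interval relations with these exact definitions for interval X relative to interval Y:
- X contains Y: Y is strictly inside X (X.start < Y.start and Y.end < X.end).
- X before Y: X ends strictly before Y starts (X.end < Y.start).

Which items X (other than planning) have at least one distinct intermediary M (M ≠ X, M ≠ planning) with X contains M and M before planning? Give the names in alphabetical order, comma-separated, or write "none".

Target planning = [135, 234].
Intermediaries M with M before planning: triage.
Via triage — items with X contains triage: compaction, handoff, load_test, retro, sync_call.
Union: compaction, handoff, load_test, retro, sync_call.

compaction, handoff, load_test, retro, sync_call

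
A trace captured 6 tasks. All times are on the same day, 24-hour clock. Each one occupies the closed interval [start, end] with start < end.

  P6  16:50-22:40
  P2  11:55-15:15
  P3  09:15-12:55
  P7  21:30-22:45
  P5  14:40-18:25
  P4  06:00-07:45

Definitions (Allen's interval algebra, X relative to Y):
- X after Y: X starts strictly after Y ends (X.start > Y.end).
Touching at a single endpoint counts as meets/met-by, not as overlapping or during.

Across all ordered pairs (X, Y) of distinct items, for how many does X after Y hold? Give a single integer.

Checking all 30 ordered pairs for relation 'after'; matching pairs in alphabetical order:
(P2, P4): P2 after P4 ✓
(P3, P4): P3 after P4 ✓
(P5, P3): P5 after P3 ✓
(P5, P4): P5 after P4 ✓
(P6, P2): P6 after P2 ✓
(P6, P3): P6 after P3 ✓
(P6, P4): P6 after P4 ✓
(P7, P2): P7 after P2 ✓
(P7, P3): P7 after P3 ✓
(P7, P4): P7 after P4 ✓
(P7, P5): P7 after P5 ✓
Count: 11.

11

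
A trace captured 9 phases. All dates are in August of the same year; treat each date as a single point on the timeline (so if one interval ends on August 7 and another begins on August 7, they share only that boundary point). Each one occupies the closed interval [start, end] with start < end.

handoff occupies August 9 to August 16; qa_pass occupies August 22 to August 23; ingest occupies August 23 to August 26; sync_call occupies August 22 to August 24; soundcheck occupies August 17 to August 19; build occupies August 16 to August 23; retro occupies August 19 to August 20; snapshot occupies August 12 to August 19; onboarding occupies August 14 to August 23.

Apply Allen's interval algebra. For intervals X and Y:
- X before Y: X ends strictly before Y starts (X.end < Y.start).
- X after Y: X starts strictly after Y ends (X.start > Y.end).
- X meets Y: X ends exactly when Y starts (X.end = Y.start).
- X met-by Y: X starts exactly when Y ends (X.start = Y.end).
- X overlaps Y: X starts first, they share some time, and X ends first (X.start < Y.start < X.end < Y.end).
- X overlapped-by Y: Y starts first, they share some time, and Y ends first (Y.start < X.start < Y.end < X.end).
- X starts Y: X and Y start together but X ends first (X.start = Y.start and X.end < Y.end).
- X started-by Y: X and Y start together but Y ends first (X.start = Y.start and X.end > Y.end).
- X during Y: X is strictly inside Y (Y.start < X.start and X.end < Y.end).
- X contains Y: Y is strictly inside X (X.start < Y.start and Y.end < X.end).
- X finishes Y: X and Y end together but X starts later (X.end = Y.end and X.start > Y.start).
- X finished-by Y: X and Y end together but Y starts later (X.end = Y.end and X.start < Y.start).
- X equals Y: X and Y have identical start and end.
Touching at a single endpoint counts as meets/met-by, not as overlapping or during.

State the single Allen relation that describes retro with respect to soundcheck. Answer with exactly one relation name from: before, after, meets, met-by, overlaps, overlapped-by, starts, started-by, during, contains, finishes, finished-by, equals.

retro = [August 19, August 20]; soundcheck = [August 17, August 19].
Compare endpoints: retro.start > soundcheck.start, retro.start = soundcheck.end, retro.end > soundcheck.start, retro.end > soundcheck.end.
That pattern is 'met-by'.

met-by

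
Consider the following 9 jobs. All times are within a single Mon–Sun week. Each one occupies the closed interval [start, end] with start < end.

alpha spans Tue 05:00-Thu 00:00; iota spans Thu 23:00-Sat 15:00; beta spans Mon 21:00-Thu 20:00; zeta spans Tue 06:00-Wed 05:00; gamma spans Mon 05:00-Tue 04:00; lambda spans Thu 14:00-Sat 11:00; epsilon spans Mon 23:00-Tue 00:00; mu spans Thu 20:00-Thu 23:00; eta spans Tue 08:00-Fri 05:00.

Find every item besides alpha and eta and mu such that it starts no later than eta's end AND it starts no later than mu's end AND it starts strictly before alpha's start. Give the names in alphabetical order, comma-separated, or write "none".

Conditions: its start is no later than eta's end (X.start <= Fri 05:00) AND its start is no later than mu's end (X.start <= Thu 23:00) AND its start is strictly before alpha's start (X.start < Tue 05:00).
beta: start Mon 21:00 <= Fri 05:00? ✓; start Mon 21:00 <= Thu 23:00? ✓; start Mon 21:00 < Tue 05:00? ✓ → yes.
epsilon: start Mon 23:00 <= Fri 05:00? ✓; start Mon 23:00 <= Thu 23:00? ✓; start Mon 23:00 < Tue 05:00? ✓ → yes.
gamma: start Mon 05:00 <= Fri 05:00? ✓; start Mon 05:00 <= Thu 23:00? ✓; start Mon 05:00 < Tue 05:00? ✓ → yes.
iota: start Thu 23:00 <= Fri 05:00? ✓; start Thu 23:00 <= Thu 23:00? ✓; start Thu 23:00 < Tue 05:00? ✗ → no.
lambda: start Thu 14:00 <= Fri 05:00? ✓; start Thu 14:00 <= Thu 23:00? ✓; start Thu 14:00 < Tue 05:00? ✗ → no.
zeta: start Tue 06:00 <= Fri 05:00? ✓; start Tue 06:00 <= Thu 23:00? ✓; start Tue 06:00 < Tue 05:00? ✗ → no.
Result: beta, epsilon, gamma.

beta, epsilon, gamma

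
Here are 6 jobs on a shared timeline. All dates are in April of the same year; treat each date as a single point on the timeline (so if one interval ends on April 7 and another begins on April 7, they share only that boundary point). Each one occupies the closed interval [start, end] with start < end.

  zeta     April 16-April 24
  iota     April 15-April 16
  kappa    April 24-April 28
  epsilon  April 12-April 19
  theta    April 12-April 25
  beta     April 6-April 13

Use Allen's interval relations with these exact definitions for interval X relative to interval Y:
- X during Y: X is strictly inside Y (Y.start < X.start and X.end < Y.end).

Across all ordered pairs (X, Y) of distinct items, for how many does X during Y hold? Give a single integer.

3

Checking all 30 ordered pairs for relation 'during'; matching pairs in alphabetical order:
(iota, epsilon): iota during epsilon ✓
(iota, theta): iota during theta ✓
(zeta, theta): zeta during theta ✓
Count: 3.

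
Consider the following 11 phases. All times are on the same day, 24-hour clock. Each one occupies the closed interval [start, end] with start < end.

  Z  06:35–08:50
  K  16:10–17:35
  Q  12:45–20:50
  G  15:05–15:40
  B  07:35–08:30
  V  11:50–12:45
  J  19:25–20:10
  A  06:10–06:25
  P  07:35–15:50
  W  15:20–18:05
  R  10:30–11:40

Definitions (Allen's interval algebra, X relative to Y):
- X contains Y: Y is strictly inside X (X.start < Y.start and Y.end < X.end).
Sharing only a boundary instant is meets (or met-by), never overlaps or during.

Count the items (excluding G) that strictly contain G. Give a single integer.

2

Target G = [15:05, 15:40].
A [06:10, 06:25] → before → no.
B [07:35, 08:30] → before → no.
J [19:25, 20:10] → after → no.
K [16:10, 17:35] → after → no.
P [07:35, 15:50] → contains → counts.
Q [12:45, 20:50] → contains → counts.
R [10:30, 11:40] → before → no.
V [11:50, 12:45] → before → no.
W [15:20, 18:05] → overlapped-by → no.
Z [06:35, 08:50] → before → no.
Total: 2.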